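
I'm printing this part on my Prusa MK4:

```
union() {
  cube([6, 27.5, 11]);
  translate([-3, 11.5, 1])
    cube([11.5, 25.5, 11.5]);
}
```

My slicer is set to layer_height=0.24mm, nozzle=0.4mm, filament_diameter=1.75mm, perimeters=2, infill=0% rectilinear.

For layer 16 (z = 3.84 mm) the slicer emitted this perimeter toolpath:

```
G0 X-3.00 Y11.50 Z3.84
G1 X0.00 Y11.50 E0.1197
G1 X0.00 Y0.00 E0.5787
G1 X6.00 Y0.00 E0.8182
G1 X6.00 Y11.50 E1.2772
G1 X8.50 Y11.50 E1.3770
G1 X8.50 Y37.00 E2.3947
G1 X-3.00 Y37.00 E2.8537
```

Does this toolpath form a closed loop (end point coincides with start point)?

Start point (G0): (-3.00, 11.50). End point (last G1): the path does not return to the start — open.

no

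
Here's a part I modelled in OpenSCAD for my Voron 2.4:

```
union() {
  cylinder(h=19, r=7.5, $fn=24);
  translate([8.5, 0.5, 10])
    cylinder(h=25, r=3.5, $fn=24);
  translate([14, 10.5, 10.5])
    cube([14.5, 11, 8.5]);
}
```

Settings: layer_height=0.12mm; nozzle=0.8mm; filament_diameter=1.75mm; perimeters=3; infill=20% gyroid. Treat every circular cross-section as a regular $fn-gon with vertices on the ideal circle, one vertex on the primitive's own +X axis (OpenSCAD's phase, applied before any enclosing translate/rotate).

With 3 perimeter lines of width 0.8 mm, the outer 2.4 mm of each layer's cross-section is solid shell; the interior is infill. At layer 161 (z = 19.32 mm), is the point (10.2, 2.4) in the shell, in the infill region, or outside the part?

shell

At z = 19.32 mm: the cylinder is absent (z outside [0, 19]); the cylinder at (8.5, 0.5): section is a regular 24-gon, circumradius r=3.5; the cube at (14, 10.5) is not intersected at this z (z outside [10.5, 19]); Merging all regions: only the r=3.5 cylinder at (8.5, 0.5) is present, so the union is just that shape — 1 connected region. Overall, the cross-section is a single solid region. The nearest boundary edge runs (10.97, 2.97)→(10.25, 3.53); distance from the point to it = 0.93 mm. The point is inside the cross-section, 0.93 mm from the nearest boundary — within the 2.4 mm shell band (3 × 0.8).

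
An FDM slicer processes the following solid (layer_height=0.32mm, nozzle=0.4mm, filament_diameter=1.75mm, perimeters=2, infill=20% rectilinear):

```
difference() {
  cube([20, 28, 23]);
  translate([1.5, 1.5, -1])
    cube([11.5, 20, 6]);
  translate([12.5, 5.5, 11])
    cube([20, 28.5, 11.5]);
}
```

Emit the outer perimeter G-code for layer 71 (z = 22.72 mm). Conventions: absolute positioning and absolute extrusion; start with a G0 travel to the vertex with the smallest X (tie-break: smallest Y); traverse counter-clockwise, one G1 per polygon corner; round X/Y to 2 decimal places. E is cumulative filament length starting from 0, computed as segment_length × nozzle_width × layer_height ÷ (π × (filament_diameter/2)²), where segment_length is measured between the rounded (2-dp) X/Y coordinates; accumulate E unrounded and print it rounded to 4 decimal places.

At z = 22.72 mm: the cube is present — its section is the full 20×28 rectangle; the cube at (1.5, 1.5) is absent (z outside [-1, 5]); the cube at (12.5, 5.5) does not reach this height (z outside [11, 22.5]); After the difference (first − rest): none of the subtracted shapes is present at this height, so the 20×28 cube is unchanged — 1 connected region. The outline is a single polygon with 4 vertices. Extrusion per mm of travel: 0.4 × 0.32 / (π × 0.875²) = 0.053216. Accumulating E over each segment gives final E = 5.1088.

G0 X0.00 Y0.00 Z22.72
G1 X20.00 Y0.00 E1.0643
G1 X20.00 Y28.00 E2.5544
G1 X0.00 Y28.00 E3.6187
G1 X0.00 Y0.00 E5.1088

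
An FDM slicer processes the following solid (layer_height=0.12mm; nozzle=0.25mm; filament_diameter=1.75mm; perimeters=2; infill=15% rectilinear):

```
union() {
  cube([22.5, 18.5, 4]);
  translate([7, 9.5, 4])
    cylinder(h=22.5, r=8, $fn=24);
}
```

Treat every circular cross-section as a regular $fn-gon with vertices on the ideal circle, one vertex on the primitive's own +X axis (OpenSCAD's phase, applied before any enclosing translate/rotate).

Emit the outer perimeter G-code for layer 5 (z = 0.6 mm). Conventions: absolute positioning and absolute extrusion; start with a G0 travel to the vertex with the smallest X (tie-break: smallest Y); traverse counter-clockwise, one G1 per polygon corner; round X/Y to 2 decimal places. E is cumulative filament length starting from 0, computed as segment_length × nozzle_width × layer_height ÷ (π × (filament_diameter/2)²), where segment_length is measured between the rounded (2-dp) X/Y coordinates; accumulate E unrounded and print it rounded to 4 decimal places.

G0 X0.00 Y0.00 Z0.60
G1 X22.50 Y0.00 E0.2806
G1 X22.50 Y18.50 E0.5114
G1 X0.00 Y18.50 E0.7920
G1 X0.00 Y0.00 E1.0227

At z = 0.6 mm: the cube (footprint 22.5×18.5) is included at this height; the cylinder at (7, 9.5) does not reach this height (z outside [4, 26.5]); Taking the union: only the 22.5×18.5 cube is present, so the union is just that shape — 1 connected region. The outline is a single polygon with 4 vertices. Extrusion per mm of travel: 0.25 × 0.12 / (π × 0.875²) = 0.012473. Accumulating E over each segment gives final E = 1.0227.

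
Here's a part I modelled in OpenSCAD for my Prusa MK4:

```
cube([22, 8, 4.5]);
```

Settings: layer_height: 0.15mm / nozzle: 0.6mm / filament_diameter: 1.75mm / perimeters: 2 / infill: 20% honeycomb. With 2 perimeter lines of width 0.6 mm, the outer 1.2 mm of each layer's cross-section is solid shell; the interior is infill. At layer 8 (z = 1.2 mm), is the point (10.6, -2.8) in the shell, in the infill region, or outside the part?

At z = 1.2 mm: the cube is present — its section is the full 22×8 rectangle. Overall, the cross-section is a single solid region. The nearest boundary edge runs (0.00, 0.00)→(22.00, 0.00); distance from the point to it = 2.80 mm. The point is not inside any of the regions above, so it lies outside the cross-section (2.80 mm from the nearest boundary).

outside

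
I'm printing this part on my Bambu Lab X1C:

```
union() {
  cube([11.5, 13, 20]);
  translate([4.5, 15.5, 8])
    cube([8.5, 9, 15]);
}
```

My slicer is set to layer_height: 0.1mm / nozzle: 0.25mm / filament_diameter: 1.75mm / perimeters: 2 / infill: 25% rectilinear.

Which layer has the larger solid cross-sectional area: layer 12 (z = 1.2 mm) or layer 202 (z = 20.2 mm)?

layer 12 (z = 1.2 mm)

Layer 12 (z = 1.2): the 11.5×13 cube contributes its full rectangle (area 149.50 mm²); the cube at (4.5, 15.5) is not intersected at this z (z outside [8, 23]); Taking the union: only the 11.5×13 cube is present, so the union is just that shape — area = 149.50 mm². So its area = 149.50 mm². Layer 202 (z = 20.2): the cube is not intersected at this z (z outside [0, 20]); the cube at (4.5, 15.5) is present — its section is the full 8.5×9 rectangle (area 76.50 mm²); Merging all regions: only the 8.5×9 cube at (4.5, 15.5) is present, so the union is just that shape — area = 76.50 mm². So its area = 76.50 mm². Layer 12 is larger (149.50 vs 76.50 mm²).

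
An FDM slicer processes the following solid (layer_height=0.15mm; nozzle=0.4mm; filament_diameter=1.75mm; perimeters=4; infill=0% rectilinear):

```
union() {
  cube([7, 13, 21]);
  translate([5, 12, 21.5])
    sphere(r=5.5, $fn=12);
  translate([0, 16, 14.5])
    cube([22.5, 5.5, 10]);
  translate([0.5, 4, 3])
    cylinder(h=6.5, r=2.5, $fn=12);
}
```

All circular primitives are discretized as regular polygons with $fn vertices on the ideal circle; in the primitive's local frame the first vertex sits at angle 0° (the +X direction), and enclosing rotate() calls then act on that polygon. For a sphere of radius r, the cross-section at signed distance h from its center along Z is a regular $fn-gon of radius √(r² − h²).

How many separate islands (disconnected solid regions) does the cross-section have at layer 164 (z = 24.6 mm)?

At z = 24.6 mm: the cube does not reach this height (z outside [0, 21]); the sphere at (5, 12): section is a regular 12-gon, circumradius = √(r²−h²) = √(5.5²−3.1²) = 4.543; the cube at (0, 16) is not intersected at this z (z outside [14.5, 24.5]); the cylinder at (0.5, 4) does not reach this height (z outside [3, 9.5]); Taking the union: only the r=5.5 sphere at (5, 12) is present, so the union is just that shape — 1 connected region. Overall, the cross-section is a single solid region. Island count = 1.

1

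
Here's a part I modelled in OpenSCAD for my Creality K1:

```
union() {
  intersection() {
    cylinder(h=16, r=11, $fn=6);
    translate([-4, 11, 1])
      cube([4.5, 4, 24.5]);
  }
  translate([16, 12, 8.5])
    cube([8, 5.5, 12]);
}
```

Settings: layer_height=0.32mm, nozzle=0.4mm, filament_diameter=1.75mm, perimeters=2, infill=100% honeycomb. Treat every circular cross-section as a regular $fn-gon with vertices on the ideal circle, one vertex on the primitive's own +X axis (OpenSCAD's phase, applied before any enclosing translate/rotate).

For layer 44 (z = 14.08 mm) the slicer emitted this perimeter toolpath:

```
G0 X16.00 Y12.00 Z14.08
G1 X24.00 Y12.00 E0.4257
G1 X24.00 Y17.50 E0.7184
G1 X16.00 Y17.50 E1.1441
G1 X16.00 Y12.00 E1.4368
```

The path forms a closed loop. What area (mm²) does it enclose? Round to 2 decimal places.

Apply the shoelace formula to the sequence of (X, Y) vertices; enclosed area = 44.00 mm².

44.00 mm²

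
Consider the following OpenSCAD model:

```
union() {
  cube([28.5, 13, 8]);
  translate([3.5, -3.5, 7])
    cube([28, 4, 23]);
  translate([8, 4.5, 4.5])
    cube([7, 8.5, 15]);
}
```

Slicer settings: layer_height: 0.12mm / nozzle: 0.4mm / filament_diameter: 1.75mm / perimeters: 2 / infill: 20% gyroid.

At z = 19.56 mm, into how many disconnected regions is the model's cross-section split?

At z = 19.56 mm: the cube does not reach this height (z outside [0, 8]); the cube at (3.5, -3.5) is present — its section is the full 28×4 rectangle; the cube at (8, 4.5) is not intersected at this z (z outside [4.5, 19.5]); Taking the union: only the 28×4 cube at (3.5, -3.5) is present, so the union is just that shape — 1 connected region. The result has 1 disconnected region.

1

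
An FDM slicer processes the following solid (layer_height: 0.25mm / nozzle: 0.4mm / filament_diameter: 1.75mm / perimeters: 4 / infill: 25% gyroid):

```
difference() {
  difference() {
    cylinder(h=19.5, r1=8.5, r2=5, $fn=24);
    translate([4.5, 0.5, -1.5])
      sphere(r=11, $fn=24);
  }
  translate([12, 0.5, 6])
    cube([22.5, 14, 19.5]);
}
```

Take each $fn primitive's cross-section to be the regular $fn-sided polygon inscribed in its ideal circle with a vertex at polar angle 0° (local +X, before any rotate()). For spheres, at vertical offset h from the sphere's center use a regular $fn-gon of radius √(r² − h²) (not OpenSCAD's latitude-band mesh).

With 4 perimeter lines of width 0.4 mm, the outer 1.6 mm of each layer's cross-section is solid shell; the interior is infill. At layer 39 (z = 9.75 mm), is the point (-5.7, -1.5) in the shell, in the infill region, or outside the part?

At z = 9.75 mm: the cone contributes a regular 24-gon of circumradius 6.750 (interpolated between r1=8.5 and r2=5 at t=0.500); the sphere at (4.5, 0.5) is not intersected at this z (|z−center|=11.250 > r=11); Subtracting the remaining from the first: none of the subtracted shapes is present at this height, so the cone is unchanged — 1 connected region; the cube at (12, 0.5) is present — its section is the full 22.5×14 rectangle; Subtracting the remaining from the first: starting from that combined region, the 22.5×14 cube at (12, 0.5) misses the remaining region (no effect) — 1 connected region. Overall, the cross-section is a single solid region. The nearest boundary edge runs (-6.52, -1.75)→(-6.75, 0.00); distance from the point to it = 0.85 mm. The point is inside the cross-section, 0.85 mm from the nearest boundary — within the 1.6 mm shell band (4 × 0.4).

shell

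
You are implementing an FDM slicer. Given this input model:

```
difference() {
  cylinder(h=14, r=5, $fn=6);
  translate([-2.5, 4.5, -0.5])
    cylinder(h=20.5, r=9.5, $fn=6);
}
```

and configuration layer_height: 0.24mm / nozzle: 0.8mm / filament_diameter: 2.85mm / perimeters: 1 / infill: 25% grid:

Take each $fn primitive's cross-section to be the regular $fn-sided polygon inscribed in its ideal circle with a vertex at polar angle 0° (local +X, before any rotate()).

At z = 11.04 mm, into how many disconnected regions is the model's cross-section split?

1

At z = 11.04 mm: the r=5 cylinder gives a regular 6-gon of circumradius 5 (constant along its height); the r=9.5 cylinder at (-2.5, 4.5) contributes a regular 6-gon of circumradius 9.5; After the difference (first − rest): starting from the r=5 cylinder, the r=9.5 cylinder at (-2.5, 4.5) partially overlaps it — only the 59.34 mm² overlap (of its 234.48 mm²) is removed, clipping the outline — 1 connected region. The result has 1 disconnected region.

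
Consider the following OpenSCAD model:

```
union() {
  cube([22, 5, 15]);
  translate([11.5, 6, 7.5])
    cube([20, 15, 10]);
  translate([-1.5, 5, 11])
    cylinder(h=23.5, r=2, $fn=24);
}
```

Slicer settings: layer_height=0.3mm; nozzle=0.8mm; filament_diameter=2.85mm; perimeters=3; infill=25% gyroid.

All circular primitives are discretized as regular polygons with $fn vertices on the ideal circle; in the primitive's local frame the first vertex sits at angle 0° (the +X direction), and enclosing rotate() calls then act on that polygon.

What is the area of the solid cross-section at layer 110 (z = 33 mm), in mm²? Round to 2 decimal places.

At z = 33 mm: the cube does not reach this height (z outside [0, 15]); the cube at (11.5, 6) is not intersected at this z (z outside [7.5, 17.5]); the cylinder at (-1.5, 5): section is a regular 24-gon, circumradius r=2 (area = (24/2)·2.000²·sin(360°/24) = 12.42 mm²); Combining (union): only the r=2 cylinder at (-1.5, 5) is present, so the union is just that shape — area = 12.42 mm². Overall, the cross-section is a single solid region. Net area = 12.42 mm².

12.42 mm²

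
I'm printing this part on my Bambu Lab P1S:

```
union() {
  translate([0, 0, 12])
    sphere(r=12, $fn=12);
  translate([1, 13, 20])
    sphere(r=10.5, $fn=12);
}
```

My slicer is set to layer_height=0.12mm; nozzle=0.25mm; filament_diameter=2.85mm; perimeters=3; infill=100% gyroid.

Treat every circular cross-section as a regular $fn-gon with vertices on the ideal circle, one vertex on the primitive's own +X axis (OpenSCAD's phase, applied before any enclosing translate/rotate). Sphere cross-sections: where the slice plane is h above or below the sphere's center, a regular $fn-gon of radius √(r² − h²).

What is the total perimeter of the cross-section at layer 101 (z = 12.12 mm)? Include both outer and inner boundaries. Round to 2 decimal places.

At z = 12.12 mm: the r=12 sphere slices to a regular 12-gon of circumradius 11.999 (√(r²−h²) with h=0.12 from center) (perimeter = 2·12·11.999·sin(180°/12) = 74.54 mm); the sphere at (1, 13): section is a regular 12-gon, circumradius = √(r²−h²) = √(10.5²−7.88²) = 6.939 (perimeter = 2·12·6.939·sin(180°/12) = 43.11 mm); Taking the union: the regions partially overlap (shared area 46.83 mm²), so the edge portions inside another operand are dropped and the merged outline is re-measured after clipping — boundary = 89.28 mm. Overall, the cross-section is a single solid region. Total boundary length (outer) = 89.28 mm.

89.28 mm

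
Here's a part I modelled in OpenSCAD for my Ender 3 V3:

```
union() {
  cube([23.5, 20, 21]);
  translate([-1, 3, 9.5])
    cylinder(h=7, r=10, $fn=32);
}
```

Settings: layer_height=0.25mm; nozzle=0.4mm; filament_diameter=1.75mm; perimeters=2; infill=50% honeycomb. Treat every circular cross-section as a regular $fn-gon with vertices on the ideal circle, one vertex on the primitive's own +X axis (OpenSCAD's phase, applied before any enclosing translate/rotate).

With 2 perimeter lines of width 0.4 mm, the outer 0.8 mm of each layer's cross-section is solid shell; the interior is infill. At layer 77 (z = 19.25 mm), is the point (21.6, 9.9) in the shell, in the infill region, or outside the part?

At z = 19.25 mm: the cube is present — its section is the full 23.5×20 rectangle; the cylinder at (-1, 3) is absent (z outside [9.5, 16.5]); Taking the union: only the 23.5×20 cube is present, so the union is just that shape — 1 connected region. Overall, the cross-section is a single solid region. The nearest boundary edge runs (23.50, 0.00)→(23.50, 20.00); distance from the point to it = 1.90 mm. The point is inside the cross-section and 1.90 mm from the nearest boundary — more than the 0.8 mm shell width (2 × 0.4), so it's in the infill interior.

infill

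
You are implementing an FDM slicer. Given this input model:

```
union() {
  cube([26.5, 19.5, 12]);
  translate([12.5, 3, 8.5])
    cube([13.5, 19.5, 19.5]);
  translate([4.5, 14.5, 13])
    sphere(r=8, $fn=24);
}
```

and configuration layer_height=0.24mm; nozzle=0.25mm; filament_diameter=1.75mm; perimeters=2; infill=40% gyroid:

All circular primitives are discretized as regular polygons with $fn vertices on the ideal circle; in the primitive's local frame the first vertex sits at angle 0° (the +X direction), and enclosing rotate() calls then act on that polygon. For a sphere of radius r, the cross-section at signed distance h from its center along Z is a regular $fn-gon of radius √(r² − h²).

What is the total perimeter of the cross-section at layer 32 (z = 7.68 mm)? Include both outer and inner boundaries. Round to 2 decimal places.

At z = 7.68 mm: the cube is present — its section is the full 26.5×19.5 rectangle (perimeter 92.00 mm); the cube at (12.5, 3) is absent (z outside [8.5, 28]); the r=8 sphere at (4.5, 14.5) slices to a regular 24-gon of circumradius 5.975 (√(r²−h²) with h=5.32 from center) (perimeter = 2·24·5.975·sin(180°/24) = 37.43 mm); Taking the union: the regions partially overlap (shared area 99.13 mm²), so the edge portions inside another operand are dropped and the merged outline is re-measured after clipping — boundary = 93.10 mm. Overall, the cross-section is a single solid region. Total boundary length (outer) = 93.10 mm.

93.10 mm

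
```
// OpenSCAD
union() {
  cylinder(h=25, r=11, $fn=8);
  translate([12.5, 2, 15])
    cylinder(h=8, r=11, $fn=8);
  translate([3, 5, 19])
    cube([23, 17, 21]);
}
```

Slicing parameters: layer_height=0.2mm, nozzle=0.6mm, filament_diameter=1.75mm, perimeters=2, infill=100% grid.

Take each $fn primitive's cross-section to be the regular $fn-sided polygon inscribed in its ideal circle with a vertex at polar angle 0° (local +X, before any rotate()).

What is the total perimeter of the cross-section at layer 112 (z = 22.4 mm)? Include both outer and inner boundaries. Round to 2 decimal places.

At z = 22.4 mm: the r=11 cylinder contributes a regular 8-gon of circumradius 11 (perimeter = 2·8·11.000·sin(180°/8) = 67.35 mm); the r=11 cylinder at (12.5, 2) gives a regular 8-gon of circumradius 11 (constant along its height) (perimeter = 2·8·11.000·sin(180°/8) = 67.35 mm); the cube at (3, 5) (footprint 23×17) is included at this height (perimeter 80.00 mm); Combining (union): the regions partially overlap (shared area 207.02 mm²), so the edge portions inside another operand are dropped and the merged outline is re-measured after clipping — boundary = 126.92 mm. Overall, the cross-section is a single solid region. Total boundary length (outer) = 126.92 mm.

126.92 mm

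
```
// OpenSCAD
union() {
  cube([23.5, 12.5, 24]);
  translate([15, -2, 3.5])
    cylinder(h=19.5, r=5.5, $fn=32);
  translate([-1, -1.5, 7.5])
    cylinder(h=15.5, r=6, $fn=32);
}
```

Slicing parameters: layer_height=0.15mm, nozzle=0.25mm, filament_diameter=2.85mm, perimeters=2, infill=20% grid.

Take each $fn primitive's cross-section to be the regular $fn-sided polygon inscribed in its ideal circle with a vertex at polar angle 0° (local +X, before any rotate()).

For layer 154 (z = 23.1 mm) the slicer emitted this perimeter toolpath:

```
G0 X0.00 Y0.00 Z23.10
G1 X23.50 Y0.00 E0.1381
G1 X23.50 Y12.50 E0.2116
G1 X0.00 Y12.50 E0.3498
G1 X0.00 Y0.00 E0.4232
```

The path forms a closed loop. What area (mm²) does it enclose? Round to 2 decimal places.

Apply the shoelace formula to the sequence of (X, Y) vertices; enclosed area = 293.75 mm².

293.75 mm²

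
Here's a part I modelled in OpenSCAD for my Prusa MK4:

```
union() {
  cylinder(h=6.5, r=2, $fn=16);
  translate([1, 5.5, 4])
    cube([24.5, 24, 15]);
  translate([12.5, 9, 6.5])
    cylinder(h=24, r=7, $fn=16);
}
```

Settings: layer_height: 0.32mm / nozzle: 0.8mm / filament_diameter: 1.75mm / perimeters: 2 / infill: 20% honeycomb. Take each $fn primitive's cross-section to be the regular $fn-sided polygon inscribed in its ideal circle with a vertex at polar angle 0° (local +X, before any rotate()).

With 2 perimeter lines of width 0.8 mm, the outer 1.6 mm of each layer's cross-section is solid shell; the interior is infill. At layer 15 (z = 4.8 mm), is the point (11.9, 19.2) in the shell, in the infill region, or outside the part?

At z = 4.8 mm: the cylinder: section is a regular 16-gon, circumradius r=2; the cube at (1, 5.5) (footprint 24.5×24) is included at this height; the cylinder at (12.5, 9) is not intersected at this z (z outside [6.5, 30.5]); Combining (union): the 2 present regions are separate (no shared area or edge), so areas and boundary lengths simply add and each stays a separate island — 2 connected regions. Overall, the cross-section has 2 separate islands. The nearest boundary edge runs (1.00, 29.50)→(25.50, 29.50); distance from the point to it = 10.30 mm. (Shell/infill is judged within the island containing the point — the largest one.) The point is inside the cross-section and 10.30 mm from the nearest boundary — more than the 1.6 mm shell width (2 × 0.8), so it's in the infill interior.

infill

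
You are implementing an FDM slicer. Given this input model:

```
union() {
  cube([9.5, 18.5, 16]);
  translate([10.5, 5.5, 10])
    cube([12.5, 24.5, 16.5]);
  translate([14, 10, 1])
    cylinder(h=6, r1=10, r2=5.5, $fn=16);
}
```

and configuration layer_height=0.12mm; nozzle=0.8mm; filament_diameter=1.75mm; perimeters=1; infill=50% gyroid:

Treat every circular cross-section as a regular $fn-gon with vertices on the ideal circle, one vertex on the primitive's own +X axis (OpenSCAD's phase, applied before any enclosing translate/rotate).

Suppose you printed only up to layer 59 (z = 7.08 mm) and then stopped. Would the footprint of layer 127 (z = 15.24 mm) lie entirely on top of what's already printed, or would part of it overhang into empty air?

Compare the two slices. At z = 7.08: the 9.5×18.5 cube contributes its full rectangle (area 175.75 mm²); the cube at (10.5, 5.5) does not reach this height (z outside [10, 26.5]); the cone at (14, 10) is absent (z outside [1, 7]); Combining (union): only the 9.5×18.5 cube is present, so the union is just that shape — area = 175.75 mm². At z = 15.24: the cube (footprint 9.5×18.5) is included at this height (area 175.75 mm²); the 12.5×24.5 cube at (10.5, 5.5) contributes its full rectangle (area 306.25 mm²); the cone at (14, 10) is absent (z outside [1, 7]); Combining (union): the 2 present regions are separate (no shared area or edge), so areas and boundary lengths simply add and each stays a separate island — area = 482.00 mm². Checking containment: at z = 15.24 the cross-section extends beyond the z = 7.08 cross-section by about 306.25 mm².

part overhangs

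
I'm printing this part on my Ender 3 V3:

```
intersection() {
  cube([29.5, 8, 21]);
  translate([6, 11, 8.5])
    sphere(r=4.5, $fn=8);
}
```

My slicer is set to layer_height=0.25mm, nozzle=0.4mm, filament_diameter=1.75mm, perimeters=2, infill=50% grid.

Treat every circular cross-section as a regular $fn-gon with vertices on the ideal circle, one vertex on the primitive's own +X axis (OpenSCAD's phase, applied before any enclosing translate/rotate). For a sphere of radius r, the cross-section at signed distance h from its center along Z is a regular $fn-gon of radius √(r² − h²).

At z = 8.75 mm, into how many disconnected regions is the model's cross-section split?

At z = 8.75 mm: the cube (footprint 29.5×8) is included at this height; the sphere at (6, 11): section is a regular 8-gon, circumradius = √(r²−h²) = √(4.5²−0.25²) = 4.493; After intersecting: the r=4.5 sphere at (6, 11) partially overlaps the 29.5×8 cube; clipping to the common part keeps 5.32 mm² — 1 connected region. The result has 1 disconnected region.

1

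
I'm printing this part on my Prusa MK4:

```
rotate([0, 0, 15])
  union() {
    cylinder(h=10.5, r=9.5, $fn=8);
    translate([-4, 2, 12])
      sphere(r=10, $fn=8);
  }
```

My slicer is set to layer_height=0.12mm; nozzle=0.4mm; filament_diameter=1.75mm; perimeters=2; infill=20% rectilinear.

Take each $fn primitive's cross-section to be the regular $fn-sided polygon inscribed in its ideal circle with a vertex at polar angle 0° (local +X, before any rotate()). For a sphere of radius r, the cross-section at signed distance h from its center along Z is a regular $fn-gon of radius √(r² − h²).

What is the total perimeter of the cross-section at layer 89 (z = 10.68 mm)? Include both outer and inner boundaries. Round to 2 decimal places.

60.69 mm

At z = 10.68 mm: the cylinder is not intersected at this z (z outside [0, 10.5]); the sphere at (-4, 2): section is a regular 8-gon, circumradius = √(r²−h²) = √(10²−1.32²) = 9.912 (perimeter = 2·8·9.912·sin(180°/8) = 60.69 mm); Taking the union: only the r=10 sphere at (-4, 2) is present, so the union is just that shape — boundary = 60.69 mm; (whole slice rotated 15° about Z — lengths, areas and connectivity unchanged). Overall, the cross-section is a single solid region. Total boundary length (outer) = 60.69 mm.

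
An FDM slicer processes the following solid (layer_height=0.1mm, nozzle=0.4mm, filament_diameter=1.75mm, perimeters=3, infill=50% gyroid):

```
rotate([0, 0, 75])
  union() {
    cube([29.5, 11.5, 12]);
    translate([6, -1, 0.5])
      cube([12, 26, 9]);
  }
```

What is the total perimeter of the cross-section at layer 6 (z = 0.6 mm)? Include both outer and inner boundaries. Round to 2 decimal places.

111.00 mm

At z = 0.6 mm: the 29.5×11.5 cube contributes its full rectangle (perimeter 82.00 mm); the 12×26 cube at (6, -1) contributes its full rectangle (perimeter 76.00 mm); Combining (union): the regions partially overlap (shared area 138.00 mm²), so the edge portions inside another operand are dropped and the merged outline is re-measured after clipping — boundary = 111.00 mm; (rotated 75° about Z; rotation is an isometry so areas/perimeters/island counts are preserved). Overall, the cross-section is a single solid region. Total boundary length (outer) = 111.00 mm.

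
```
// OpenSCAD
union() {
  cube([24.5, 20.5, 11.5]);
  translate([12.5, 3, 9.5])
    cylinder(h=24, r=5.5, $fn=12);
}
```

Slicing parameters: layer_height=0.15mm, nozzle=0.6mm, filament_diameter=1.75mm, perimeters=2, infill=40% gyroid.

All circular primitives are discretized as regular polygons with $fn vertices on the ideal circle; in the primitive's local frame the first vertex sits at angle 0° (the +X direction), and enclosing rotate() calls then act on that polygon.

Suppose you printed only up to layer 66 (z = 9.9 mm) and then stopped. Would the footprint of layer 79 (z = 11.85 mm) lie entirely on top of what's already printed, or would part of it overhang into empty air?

entirely on top

Compare the two slices. At z = 9.9: the cube (footprint 24.5×20.5) is included at this height (area 502.25 mm²); the r=5.5 cylinder at (12.5, 3) gives a regular 12-gon of circumradius 5.5 (constant along its height) (area = (12/2)·5.500²·sin(360°/12) = 90.75 mm²); Merging all regions: the regions partially overlap — summed areas 593.00 mm² minus the doubly-counted overlap 75.92 mm² gives 517.08 mm² — area = 517.08 mm². At z = 11.85: the cube is not intersected at this z (z outside [0, 11.5]); the cylinder at (12.5, 3): section is a regular 12-gon, circumradius r=5.5 (area = (12/2)·5.500²·sin(360°/12) = 90.75 mm²); Taking the union: only the r=5.5 cylinder at (12.5, 3) is present, so the union is just that shape — area = 90.75 mm². Checking containment: the cross-section at z = 11.85 is a subset of the cross-section at z = 9.9.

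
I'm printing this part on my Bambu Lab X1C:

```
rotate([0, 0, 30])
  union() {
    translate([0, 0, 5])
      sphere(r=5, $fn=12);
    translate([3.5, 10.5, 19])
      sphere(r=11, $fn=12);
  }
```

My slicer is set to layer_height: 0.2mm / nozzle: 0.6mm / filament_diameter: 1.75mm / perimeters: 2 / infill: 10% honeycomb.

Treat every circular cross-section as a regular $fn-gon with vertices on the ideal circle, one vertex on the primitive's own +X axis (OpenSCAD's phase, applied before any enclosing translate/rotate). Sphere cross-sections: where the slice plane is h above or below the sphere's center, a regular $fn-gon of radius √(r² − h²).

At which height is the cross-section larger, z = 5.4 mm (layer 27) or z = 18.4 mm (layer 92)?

Layer 27 (z = 5.4): the r=5 sphere contributes a regular 12-gon of circumradius √(5²−0.4²) = 4.984 (area = (12/2)·4.984²·sin(360°/12) = 74.52 mm²); the sphere at (3.5, 10.5) does not reach this height (|z−center|=13.600 > r=11); Merging all regions: only the r=5 sphere is present, so the union is just that shape — area = 74.52 mm²; (rotated 30° about Z; rotation is an isometry so areas/perimeters/island counts are preserved). So its area = 74.52 mm². Layer 92 (z = 18.4): the sphere is absent (|z−center|=13.400 > r=5); the sphere at (3.5, 10.5): section is a regular 12-gon, circumradius = √(r²−h²) = √(11²−0.6²) = 10.984 (area = (12/2)·10.984²·sin(360°/12) = 361.92 mm²); Merging all regions: only the r=11 sphere at (3.5, 10.5) is present, so the union is just that shape — area = 361.92 mm²; (whole slice rotated 30° about Z — lengths, areas and connectivity unchanged). So its area = 361.92 mm². Layer 92 is larger (361.92 vs 74.52 mm²).

layer 92 (z = 18.4 mm)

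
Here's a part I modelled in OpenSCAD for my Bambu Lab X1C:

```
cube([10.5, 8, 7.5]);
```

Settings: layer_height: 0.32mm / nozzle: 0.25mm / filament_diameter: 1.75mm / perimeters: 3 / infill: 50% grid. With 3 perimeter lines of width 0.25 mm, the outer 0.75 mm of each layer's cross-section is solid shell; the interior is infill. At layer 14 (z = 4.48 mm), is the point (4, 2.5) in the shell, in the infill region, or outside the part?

infill

At z = 4.48 mm: the 10.5×8 cube contributes its full rectangle. Overall, the cross-section is a single solid region. The nearest boundary edge runs (0.00, 0.00)→(10.50, 0.00); distance from the point to it = 2.50 mm. The point is inside the cross-section and 2.50 mm from the nearest boundary — more than the 0.75 mm shell width (3 × 0.25), so it's in the infill interior.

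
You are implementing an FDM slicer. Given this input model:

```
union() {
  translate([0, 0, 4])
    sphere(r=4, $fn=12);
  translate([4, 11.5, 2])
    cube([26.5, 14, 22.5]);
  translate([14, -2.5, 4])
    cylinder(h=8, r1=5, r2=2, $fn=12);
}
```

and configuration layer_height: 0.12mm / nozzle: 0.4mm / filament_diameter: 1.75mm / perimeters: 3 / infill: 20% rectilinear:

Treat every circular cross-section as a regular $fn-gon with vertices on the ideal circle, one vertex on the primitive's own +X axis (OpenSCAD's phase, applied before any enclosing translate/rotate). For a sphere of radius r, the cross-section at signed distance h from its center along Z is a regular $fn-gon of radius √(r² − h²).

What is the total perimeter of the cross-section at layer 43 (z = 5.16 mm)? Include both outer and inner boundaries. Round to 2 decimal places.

133.14 mm

At z = 5.16 mm: the sphere: section is a regular 12-gon, circumradius = √(r²−h²) = √(4²−1.16²) = 3.828 (perimeter = 2·12·3.828·sin(180°/12) = 23.78 mm); the cube at (4, 11.5) (footprint 26.5×14) is included at this height (perimeter 81.00 mm); the cone at (14, -2.5): at t=0.145 of its height the radius interpolates to r₁+(r₂−r₁)t = 4.565, giving a regular 12-gon of that circumradius (perimeter = 2·12·4.565·sin(180°/12) = 28.36 mm); Combining (union): the 3 present regions are separate (no shared area or edge), so areas and boundary lengths simply add and each stays a separate island — boundary = 133.14 mm. Overall, the cross-section has 3 separate islands. Total boundary length (outer) = 133.14 mm.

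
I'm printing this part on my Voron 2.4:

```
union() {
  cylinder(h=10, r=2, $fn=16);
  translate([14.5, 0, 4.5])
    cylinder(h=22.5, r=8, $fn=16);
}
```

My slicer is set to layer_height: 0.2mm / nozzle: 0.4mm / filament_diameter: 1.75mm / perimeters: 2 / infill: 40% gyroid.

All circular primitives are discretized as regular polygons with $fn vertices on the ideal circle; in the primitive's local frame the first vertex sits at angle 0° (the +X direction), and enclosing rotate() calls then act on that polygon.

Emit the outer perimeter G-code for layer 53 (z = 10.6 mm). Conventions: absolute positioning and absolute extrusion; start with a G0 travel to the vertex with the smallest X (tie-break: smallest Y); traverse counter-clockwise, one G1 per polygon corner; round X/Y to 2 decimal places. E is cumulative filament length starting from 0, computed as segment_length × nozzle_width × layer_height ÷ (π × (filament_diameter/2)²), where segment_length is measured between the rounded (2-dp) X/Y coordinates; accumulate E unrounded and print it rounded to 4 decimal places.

At z = 10.6 mm: the cylinder is not intersected at this z (z outside [0, 10]); the r=8 cylinder at (14.5, 0) gives a regular 16-gon of circumradius 8 (constant along its height); Merging all regions: only the r=8 cylinder at (14.5, 0) is present, so the union is just that shape — 1 connected region. The outline is a single polygon with 16 vertices. Extrusion per mm of travel: 0.4 × 0.2 / (π × 0.875²) = 0.033260. Accumulating E over each segment gives final E = 1.6612.

G0 X6.50 Y0.00 Z10.60
G1 X7.11 Y-3.06 E0.1038
G1 X8.84 Y-5.66 E0.2076
G1 X11.44 Y-7.39 E0.3115
G1 X14.50 Y-8.00 E0.4153
G1 X17.56 Y-7.39 E0.5191
G1 X20.16 Y-5.66 E0.6229
G1 X21.89 Y-3.06 E0.7268
G1 X22.50 Y0.00 E0.8306
G1 X21.89 Y3.06 E0.9344
G1 X20.16 Y5.66 E1.0382
G1 X17.56 Y7.39 E1.1421
G1 X14.50 Y8.00 E1.2459
G1 X11.44 Y7.39 E1.3497
G1 X8.84 Y5.66 E1.4535
G1 X7.11 Y3.06 E1.5574
G1 X6.50 Y0.00 E1.6612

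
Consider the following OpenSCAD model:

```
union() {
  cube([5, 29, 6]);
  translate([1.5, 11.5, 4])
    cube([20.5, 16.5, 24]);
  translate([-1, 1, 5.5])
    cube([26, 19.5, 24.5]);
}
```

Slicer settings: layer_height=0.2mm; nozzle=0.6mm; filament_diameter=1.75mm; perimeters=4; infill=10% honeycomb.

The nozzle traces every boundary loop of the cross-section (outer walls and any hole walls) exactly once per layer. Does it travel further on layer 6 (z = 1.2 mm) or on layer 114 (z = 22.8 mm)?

layer 114 (z = 22.8 mm)

Layer 6 (z = 1.2): the cube (footprint 5×29) is included at this height (perimeter 68.00 mm); the cube at (1.5, 11.5) is absent (z outside [4, 28]); the cube at (-1, 1) is absent (z outside [5.5, 30]); Taking the union: only the 5×29 cube is present, so the union is just that shape — boundary = 68.00 mm. So its perimeter = 68.00 mm. Layer 114 (z = 22.8): the cube is absent (z outside [0, 6]); the 20.5×16.5 cube at (1.5, 11.5) contributes its full rectangle (perimeter 74.00 mm); the cube at (-1, 1) is present — its section is the full 26×19.5 rectangle (perimeter 91.00 mm); Combining (union): the regions partially overlap (shared area 184.50 mm²), so the edge portions inside another operand are dropped and the merged outline is re-measured after clipping — boundary = 106.00 mm. So its perimeter = 106.00 mm. Layer 114 is larger (106.00 vs 68.00 mm).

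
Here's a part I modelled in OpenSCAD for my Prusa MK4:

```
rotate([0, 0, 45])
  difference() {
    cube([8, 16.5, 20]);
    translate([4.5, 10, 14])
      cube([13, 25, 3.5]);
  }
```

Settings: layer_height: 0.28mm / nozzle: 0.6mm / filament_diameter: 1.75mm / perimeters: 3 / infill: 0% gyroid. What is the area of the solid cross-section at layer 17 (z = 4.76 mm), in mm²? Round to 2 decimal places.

At z = 4.76 mm: the cube is present — its section is the full 8×16.5 rectangle (area 132.00 mm²); the cube at (4.5, 10) is not intersected at this z (z outside [14, 17.5]); After the difference (first − rest): none of the subtracted shapes is present at this height, so the 8×16.5 cube is unchanged — area = 132.00 mm²; (rotated 45° about Z; rotation is an isometry so areas/perimeters/island counts are preserved). Overall, the cross-section is a single solid region. Net area = 132.00 mm².

132.00 mm²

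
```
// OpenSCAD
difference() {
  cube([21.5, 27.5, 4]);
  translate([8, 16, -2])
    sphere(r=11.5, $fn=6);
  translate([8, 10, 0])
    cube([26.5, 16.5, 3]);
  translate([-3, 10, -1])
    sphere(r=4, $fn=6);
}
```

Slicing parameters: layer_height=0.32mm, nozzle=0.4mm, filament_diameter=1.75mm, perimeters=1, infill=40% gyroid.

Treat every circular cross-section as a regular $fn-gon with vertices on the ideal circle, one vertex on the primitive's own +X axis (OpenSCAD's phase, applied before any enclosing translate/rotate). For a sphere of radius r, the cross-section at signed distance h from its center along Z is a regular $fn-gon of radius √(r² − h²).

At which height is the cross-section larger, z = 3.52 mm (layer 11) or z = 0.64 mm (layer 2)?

layer 11 (z = 3.52 mm)

Layer 11 (z = 3.52): the 21.5×27.5 cube contributes its full rectangle (area 591.25 mm²); the r=11.5 sphere at (8, 16) slices to a regular 6-gon of circumradius 10.089 (√(r²−h²) with h=5.52 from center) (area = (6/2)·10.089²·sin(360°/6) = 264.43 mm²); the cube at (8, 10) is absent (z outside [0, 3]); the sphere at (-3, 10) is not intersected at this z (|z−center|=4.520 > r=4); Subtracting the remaining from the first: starting from the 21.5×27.5 cube (591.25 mm²), the r=11.5 sphere at (8, 16) partially overlaps it — only the 256.88 mm² overlap (of its 264.43 mm²) is removed, clipping the outline — area = 334.37 mm². So its area = 334.37 mm². Layer 2 (z = 0.64): the cube (footprint 21.5×27.5) is included at this height (area 591.25 mm²); the sphere at (8, 16): section is a regular 6-gon, circumradius = √(r²−h²) = √(11.5²−2.64²) = 11.193 (area = (6/2)·11.193²·sin(360°/6) = 325.49 mm²); the cube at (8, 10) (footprint 26.5×16.5) is included at this height (area 437.25 mm²); the sphere at (-3, 10): section is a regular 6-gon, circumradius = √(r²−h²) = √(4²−1.64²) = 3.648 (area = (6/2)·3.648²·sin(360°/6) = 34.58 mm²); After the difference (first − rest): starting from the 21.5×27.5 cube (591.25 mm²), the r=11.5 sphere at (8, 16) partially overlaps it — only the 307.83 mm² overlap (of its 325.49 mm²) is removed, clipping the outline; the 26.5×16.5 cube at (8, 10) partially overlaps it — only the 84.61 mm² overlap (of its 437.25 mm²) is removed, clipping the outline; the r=4 sphere at (-3, 10) partially overlaps it — only the 0.37 mm² overlap (of its 34.58 mm²) is removed, clipping the outline — area = 198.44 mm². So its area = 198.44 mm². Layer 11 is larger (334.37 vs 198.44 mm²).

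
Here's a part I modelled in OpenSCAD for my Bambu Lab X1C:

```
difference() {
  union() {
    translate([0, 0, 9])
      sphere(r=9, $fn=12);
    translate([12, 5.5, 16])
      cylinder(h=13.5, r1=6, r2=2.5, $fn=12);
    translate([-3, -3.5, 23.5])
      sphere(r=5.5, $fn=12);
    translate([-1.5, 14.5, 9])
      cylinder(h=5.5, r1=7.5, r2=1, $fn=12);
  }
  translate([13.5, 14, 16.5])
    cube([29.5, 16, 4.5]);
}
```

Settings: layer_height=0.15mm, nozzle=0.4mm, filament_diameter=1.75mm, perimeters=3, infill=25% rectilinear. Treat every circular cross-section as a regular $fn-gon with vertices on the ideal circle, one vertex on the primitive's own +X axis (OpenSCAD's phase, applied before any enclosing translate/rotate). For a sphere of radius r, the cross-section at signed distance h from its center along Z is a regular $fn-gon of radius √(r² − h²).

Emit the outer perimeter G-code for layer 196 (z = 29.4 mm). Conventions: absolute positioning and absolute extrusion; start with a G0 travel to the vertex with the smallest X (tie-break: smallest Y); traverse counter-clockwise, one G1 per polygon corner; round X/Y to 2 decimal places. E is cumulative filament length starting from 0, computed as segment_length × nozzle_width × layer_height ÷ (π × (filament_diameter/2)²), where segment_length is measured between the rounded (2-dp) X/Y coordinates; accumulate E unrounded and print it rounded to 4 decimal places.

G0 X9.47 Y5.50 Z29.40
G1 X9.81 Y4.24 E0.0326
G1 X10.74 Y3.31 E0.0654
G1 X12.00 Y2.97 E0.0979
G1 X13.26 Y3.31 E0.1305
G1 X14.19 Y4.24 E0.1633
G1 X14.53 Y5.50 E0.1958
G1 X14.19 Y6.76 E0.2284
G1 X13.26 Y7.69 E0.2612
G1 X12.00 Y8.03 E0.2938
G1 X10.74 Y7.69 E0.3263
G1 X9.81 Y6.76 E0.3591
G1 X9.47 Y5.50 E0.3917

At z = 29.4 mm: the sphere is absent (|z−center|=20.400 > r=9); the cone at (12, 5.5) (r1=6→r2=2.5) has section circumradius 2.526 here — a regular 12-gon; the sphere at (-3, -3.5) does not reach this height (|z−center|=5.900 > r=5.5); the cone at (-1.5, 14.5) is absent (z outside [9, 14.5]); Merging all regions: only the cone at (12, 5.5) is present, so the union is just that shape — 1 connected region; the cube at (13.5, 14) is absent (z outside [16.5, 21]); Subtracting the remaining from the first: none of the subtracted shapes is present at this height, so that combined region is unchanged — 1 connected region. The outline is a single polygon with 12 vertices. Extrusion per mm of travel: 0.4 × 0.15 / (π × 0.875²) = 0.024945. Accumulating E over each segment gives final E = 0.3917.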